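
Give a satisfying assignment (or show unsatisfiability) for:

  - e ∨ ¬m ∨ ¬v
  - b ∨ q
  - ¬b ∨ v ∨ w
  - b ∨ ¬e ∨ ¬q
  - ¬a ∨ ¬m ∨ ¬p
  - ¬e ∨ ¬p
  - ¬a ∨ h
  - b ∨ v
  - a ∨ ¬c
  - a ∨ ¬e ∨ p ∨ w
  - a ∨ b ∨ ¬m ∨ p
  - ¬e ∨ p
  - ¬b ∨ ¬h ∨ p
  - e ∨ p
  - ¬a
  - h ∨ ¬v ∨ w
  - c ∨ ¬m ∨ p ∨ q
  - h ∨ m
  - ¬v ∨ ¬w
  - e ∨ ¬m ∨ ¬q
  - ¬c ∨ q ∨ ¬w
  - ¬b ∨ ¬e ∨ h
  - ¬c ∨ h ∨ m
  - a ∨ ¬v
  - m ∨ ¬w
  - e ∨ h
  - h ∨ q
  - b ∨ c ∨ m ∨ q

q = False; e = False; w = True; v = False; m = True; h = True; p = True; a = False; b = True; c = False

Unit clause (¬a) forces a = False.
In (a ∨ ¬v) only ¬v is left, so v = False.
In (b ∨ v) only b is left, so b = True.
In (a ∨ ¬c) only ¬c is left, so c = False.
In (¬b ∨ v ∨ w) only w is left, so w = True.
In (m ∨ ¬w) only m is left, so m = True.
Try q = True:
  (e ∨ ¬m ∨ ¬q) forces e = True.
  (¬e ∨ ¬p) forces p = False.
  clause (¬e ∨ p) is falsified — backtrack.
So q = False.
  then (c ∨ ¬m ∨ p ∨ q) forces p = True.
  then (h ∨ q) forces h = True.
  then (¬e ∨ ¬p) forces e = False.
All clauses satisfied.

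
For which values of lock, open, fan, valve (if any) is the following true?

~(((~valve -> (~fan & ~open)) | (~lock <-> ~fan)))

lock = False; open = True; fan = True; valve = False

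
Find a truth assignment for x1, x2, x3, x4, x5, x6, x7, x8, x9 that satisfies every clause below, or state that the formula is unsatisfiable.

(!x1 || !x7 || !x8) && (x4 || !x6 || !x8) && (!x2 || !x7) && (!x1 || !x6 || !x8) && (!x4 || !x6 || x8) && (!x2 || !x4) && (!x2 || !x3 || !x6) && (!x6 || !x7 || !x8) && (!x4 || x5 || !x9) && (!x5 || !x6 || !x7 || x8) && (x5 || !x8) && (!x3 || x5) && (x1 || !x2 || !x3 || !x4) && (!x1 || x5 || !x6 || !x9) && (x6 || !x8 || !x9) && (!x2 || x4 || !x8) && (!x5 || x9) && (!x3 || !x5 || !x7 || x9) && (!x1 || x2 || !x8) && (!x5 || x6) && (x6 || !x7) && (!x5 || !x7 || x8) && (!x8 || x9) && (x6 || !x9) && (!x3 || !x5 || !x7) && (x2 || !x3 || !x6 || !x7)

x1 = True; x2 = True; x3 = False; x4 = False; x5 = False; x6 = False; x7 = False; x8 = False; x9 = False

Set x1 = True.
Set x2 = True.
  then (!x2 || !x7) forces x7 = False.
  then (!x2 || !x4) forces x4 = False.
  then (!x2 || x4 || !x8) forces x8 = False.
Try x3 = True:
  (!x2 || !x3 || !x6) forces x6 = False.
  (!x3 || x5) forces x5 = True.
  clause (!x5 || x6) is falsified — backtrack.
So x3 = False.
Set x5 = False.
Set x6 = False.
  then (x6 || !x9) forces x9 = False.
All clauses satisfied.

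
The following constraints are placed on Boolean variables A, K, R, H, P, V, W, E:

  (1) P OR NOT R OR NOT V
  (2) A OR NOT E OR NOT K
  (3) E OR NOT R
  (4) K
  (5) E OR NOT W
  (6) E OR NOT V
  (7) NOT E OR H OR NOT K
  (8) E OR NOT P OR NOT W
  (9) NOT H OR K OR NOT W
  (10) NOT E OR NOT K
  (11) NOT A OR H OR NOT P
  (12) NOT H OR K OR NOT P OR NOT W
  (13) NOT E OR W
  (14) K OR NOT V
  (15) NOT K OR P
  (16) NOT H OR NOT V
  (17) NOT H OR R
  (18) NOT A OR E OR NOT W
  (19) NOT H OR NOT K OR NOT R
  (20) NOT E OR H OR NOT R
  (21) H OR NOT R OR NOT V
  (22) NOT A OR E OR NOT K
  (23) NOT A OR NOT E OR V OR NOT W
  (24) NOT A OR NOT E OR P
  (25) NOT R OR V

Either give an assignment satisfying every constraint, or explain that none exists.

Unit clause (K) forces K = True.
In (NOT E OR NOT K) only NOT E is left, so E = False.
In (NOT K OR P) only P is left, so P = True.
In (NOT A OR E OR NOT K) only NOT A is left, so A = False.
In (E OR NOT R) only NOT R is left, so R = False.
In (E OR NOT W) only NOT W is left, so W = False.
In (E OR NOT V) only NOT V is left, so V = False.
In (NOT H OR R) only NOT H is left, so H = False.
All clauses satisfied.

A=F, K=T, R=F, H=F, P=T, V=F, W=F, E=F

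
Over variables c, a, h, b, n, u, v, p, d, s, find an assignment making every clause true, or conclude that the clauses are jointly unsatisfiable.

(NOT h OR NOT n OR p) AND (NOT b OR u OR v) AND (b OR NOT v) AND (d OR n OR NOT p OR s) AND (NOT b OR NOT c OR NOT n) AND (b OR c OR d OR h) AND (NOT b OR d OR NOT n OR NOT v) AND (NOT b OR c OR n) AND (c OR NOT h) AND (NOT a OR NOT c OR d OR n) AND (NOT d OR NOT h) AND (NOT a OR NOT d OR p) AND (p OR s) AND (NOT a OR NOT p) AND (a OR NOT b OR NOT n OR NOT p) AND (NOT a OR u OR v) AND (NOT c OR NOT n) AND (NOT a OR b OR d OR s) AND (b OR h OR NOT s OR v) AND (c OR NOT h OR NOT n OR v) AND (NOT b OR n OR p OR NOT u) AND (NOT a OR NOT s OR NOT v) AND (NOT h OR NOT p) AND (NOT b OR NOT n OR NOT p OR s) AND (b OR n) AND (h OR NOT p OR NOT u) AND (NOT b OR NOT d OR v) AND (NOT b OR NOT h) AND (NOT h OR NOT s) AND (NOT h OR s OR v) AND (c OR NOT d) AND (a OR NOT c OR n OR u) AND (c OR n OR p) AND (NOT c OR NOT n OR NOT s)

c = False; a = True; h = False; b = True; n = True; u = True; v = False; p = False; d = False; s = True

Set c = False.
  then (c OR NOT h) forces h = False.
  then (c OR NOT d) forces d = False.
  then (b OR c OR d OR h) forces b = True.
  then (NOT b OR c OR n) forces n = True.
  then (NOT b OR d OR NOT n OR NOT v) forces v = False.
  then (NOT b OR u OR v) forces u = True.
  then (h OR NOT p OR NOT u) forces p = False.
  then (p OR s) forces s = True.
Set a = True.
All clauses satisfied.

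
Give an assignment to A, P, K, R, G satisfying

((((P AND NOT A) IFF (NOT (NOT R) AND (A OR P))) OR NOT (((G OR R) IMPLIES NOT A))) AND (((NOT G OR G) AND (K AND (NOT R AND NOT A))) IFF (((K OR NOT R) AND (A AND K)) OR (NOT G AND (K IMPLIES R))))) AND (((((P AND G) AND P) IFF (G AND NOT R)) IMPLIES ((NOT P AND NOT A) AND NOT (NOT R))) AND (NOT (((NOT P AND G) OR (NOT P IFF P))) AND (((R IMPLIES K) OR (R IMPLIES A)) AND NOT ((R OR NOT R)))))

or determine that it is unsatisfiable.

UNSATISFIABLE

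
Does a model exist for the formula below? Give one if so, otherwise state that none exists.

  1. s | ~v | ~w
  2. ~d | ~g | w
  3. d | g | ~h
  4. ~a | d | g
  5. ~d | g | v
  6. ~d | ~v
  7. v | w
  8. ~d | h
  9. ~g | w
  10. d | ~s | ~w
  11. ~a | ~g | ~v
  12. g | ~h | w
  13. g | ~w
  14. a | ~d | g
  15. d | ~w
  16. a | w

Set h = True.
Set s = False.
Try d = False:
  (d | g | ~h) forces g = True.
  (~g | w) forces w = True.
  clause (d | ~w) is falsified — backtrack.
So d = True.
  then (~d | ~v) forces v = False.
  then (v | w) forces w = True.
  then (g | ~w) forces g = True.
Set a = True.
All clauses satisfied.

h: True, s: False, d: True, a: True, v: False, w: True, g: True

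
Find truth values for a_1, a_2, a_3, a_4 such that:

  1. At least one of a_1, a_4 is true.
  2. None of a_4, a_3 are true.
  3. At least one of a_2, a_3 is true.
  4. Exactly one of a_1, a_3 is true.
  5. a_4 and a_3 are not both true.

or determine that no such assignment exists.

a_1 = True, a_2 = True, a_3 = False, a_4 = False

  (1) {a_1, a_4}: 1 true — at least one ✓
  (2) {a_4, a_3}: 0 true — none ✓
  (3) {a_2, a_3}: 1 true — at least one ✓
  (4) {a_1, a_3}: 1 true — exactly one ✓
  (5) a_4=F, a_3=F — not both ✓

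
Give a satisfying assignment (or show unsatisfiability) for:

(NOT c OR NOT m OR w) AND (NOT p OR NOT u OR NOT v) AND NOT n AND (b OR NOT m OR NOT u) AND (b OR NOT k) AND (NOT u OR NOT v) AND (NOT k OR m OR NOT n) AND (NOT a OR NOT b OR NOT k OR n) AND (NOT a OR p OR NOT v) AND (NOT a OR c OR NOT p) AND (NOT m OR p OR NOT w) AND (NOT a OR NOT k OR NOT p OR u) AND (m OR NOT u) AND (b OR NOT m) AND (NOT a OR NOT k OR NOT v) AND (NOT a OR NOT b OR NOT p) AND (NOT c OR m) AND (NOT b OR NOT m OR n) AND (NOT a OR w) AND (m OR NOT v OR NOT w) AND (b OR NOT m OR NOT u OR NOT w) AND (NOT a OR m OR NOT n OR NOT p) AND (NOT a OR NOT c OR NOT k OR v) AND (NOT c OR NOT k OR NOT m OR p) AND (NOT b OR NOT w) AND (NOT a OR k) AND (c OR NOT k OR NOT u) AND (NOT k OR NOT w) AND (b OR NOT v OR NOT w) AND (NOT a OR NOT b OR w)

Unit clause (NOT n) forces n = False.
Set a = False.
Set k = False.
Set p = False.
Set v = False.
Set w = True.
  then (NOT m OR p OR NOT w) forces m = False.
  then (m OR NOT u) forces u = False.
  then (NOT c OR m) forces c = False.
  then (NOT b OR NOT w) forces b = False.
All clauses satisfied.

a=F; n=F; k=F; p=F; v=F; w=T; m=F; u=F; b=F; c=F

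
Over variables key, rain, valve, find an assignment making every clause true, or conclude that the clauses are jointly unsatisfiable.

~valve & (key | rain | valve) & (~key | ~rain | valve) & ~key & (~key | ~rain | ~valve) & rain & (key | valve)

Case key = True:
  Clause (~key) is falsified — contradiction.
Case key = False:
  (~valve) forces valve = False.
  Clause (key | valve) is falsified — contradiction.
Both cases fail, so the formula is unsatisfiable.

Unsatisfiable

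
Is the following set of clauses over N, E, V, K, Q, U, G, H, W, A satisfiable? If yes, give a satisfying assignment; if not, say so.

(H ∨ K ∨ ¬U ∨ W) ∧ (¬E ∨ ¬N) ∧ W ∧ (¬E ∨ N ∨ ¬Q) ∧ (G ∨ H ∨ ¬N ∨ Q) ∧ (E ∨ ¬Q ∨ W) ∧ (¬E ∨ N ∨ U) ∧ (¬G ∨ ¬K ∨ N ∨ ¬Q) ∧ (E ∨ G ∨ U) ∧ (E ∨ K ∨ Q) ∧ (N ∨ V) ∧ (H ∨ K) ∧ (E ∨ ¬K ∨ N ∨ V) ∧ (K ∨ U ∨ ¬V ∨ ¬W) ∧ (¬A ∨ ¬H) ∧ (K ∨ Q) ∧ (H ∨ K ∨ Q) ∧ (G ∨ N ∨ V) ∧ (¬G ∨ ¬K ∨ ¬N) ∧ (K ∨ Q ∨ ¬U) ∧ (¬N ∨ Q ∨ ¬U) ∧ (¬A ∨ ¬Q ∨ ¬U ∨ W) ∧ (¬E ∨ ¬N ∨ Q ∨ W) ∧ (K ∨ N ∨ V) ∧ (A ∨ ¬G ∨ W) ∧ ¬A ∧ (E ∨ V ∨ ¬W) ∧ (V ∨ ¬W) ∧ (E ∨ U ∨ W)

Unit clause (W) forces W = True.
Unit clause (¬A) forces A = False.
In (V ∨ ¬W) only V is left, so V = True.
Set N = True.
  then (¬E ∨ ¬N) forces E = False.
Set K = True.
  then (¬G ∨ ¬K ∨ ¬N) forces G = False.
  then (E ∨ G ∨ U) forces U = True.
  then (¬N ∨ Q ∨ ¬U) forces Q = True.
Set H = True.
All clauses satisfied.

N = True, E = False, V = True, K = True, Q = True, U = True, G = False, H = True, W = True, A = False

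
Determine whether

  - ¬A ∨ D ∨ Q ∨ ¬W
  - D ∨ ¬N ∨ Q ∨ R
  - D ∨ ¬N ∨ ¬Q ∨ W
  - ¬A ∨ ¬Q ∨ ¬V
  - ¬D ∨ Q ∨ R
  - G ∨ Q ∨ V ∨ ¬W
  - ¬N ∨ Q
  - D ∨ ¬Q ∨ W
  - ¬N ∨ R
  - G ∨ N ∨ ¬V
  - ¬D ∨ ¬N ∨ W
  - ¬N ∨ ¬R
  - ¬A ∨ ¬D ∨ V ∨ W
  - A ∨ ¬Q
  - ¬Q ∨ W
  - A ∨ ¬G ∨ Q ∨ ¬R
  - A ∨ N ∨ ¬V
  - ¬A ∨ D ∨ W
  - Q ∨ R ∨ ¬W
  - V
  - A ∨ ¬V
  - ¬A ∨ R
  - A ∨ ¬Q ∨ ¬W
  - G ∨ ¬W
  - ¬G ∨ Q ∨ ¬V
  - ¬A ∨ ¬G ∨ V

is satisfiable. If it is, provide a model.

Unsatisfiable

Case V = True:
  (A ∨ ¬V) forces A = True.
  (¬A ∨ ¬Q ∨ ¬V) forces Q = False.
  (¬N ∨ Q) forces N = False.
  (G ∨ N ∨ ¬V) forces G = True.
  Clause (¬G ∨ Q ∨ ¬V) is falsified — contradiction.
Case V = False:
  Clause (V) is falsified — contradiction.
Both cases fail, so the formula is unsatisfiable.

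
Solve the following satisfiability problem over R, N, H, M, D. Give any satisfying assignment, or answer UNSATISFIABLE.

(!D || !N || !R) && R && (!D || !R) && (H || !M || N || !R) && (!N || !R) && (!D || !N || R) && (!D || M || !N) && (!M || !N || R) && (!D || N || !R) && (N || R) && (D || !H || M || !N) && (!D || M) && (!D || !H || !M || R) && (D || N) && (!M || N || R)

The formula is unsatisfiable.

Case R = True:
  (!D || !R) forces D = False.
  (!N || !R) forces N = False.
  Clause (D || N) is falsified — contradiction.
Case R = False:
  Clause (R) is falsified — contradiction.
Both cases fail, so the formula is unsatisfiable.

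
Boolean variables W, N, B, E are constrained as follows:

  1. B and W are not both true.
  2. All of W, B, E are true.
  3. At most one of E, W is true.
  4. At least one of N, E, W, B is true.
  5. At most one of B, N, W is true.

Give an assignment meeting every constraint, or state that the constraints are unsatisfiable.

Unsatisfiable — no assignment works.

Case E = True:
  (2) forces W = True.
  Constraint (3) is violated (E=T, W=T) — contradiction.
Case E = False:
  Constraint (2) is violated (E=F) — contradiction.
Both cases fail — unsatisfiable.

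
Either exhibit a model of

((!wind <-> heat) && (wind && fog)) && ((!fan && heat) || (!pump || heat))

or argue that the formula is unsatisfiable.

fan=F, fog=T, pump=F, wind=T, heat=F

  (!wind <-> heat) && (wind && fog) = True
    !wind <-> heat = True
      !wind = False
    wind && fog = True
  (!fan && heat) || (!pump || heat) = True
    !fan && heat = False
      !fan = True
    !pump || heat = True
      !pump = True
Both conjuncts True, so the formula holds.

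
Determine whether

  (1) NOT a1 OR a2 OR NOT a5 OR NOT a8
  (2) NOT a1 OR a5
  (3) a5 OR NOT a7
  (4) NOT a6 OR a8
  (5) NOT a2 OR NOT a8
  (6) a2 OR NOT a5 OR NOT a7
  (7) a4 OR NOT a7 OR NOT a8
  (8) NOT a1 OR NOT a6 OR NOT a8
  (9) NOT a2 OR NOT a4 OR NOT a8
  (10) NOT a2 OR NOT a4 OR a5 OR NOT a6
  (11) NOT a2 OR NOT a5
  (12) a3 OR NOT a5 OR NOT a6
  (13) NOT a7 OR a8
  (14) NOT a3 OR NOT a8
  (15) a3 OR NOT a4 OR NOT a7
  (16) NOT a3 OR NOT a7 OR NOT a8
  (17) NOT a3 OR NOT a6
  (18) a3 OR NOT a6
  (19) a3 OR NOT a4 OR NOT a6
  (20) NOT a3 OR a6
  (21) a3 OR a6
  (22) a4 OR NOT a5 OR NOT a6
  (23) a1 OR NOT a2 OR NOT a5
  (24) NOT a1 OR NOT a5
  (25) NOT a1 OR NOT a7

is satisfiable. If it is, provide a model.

Unsatisfiable — no assignment works.

Case a3 = True:
  (NOT a3 OR NOT a8) forces a8 = False.
  (NOT a6 OR a8) forces a6 = False.
  Clause (NOT a3 OR a6) is falsified — contradiction.
Case a3 = False:
  (a3 OR NOT a6) forces a6 = False.
  Clause (a3 OR a6) is falsified — contradiction.
Both cases fail, so the formula is unsatisfiable.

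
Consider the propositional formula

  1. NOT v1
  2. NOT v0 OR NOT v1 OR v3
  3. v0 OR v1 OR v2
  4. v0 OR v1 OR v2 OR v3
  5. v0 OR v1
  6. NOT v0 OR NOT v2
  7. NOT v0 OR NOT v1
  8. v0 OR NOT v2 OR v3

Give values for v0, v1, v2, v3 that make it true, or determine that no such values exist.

Unit clause (NOT v1) forces v1 = False.
In (v0 OR v1) only v0 is left, so v0 = True.
In (NOT v0 OR NOT v2) only NOT v2 is left, so v2 = False.
Set v3 = False.
Check each clause:
  (NOT v1): NOT v1 holds.
  (NOT v0 OR NOT v1 OR v3): NOT v1 holds.
  (v0 OR v1 OR v2): v0 holds.
  (v0 OR v1 OR v2 OR v3): v0 holds.
  (v0 OR v1): v0 holds.
  (NOT v0 OR NOT v2): NOT v2 holds.
  (NOT v0 OR NOT v1): NOT v1 holds.
  (v0 OR NOT v2 OR v3): v0 holds.
All clauses satisfied.

v0 = True; v1 = False; v2 = False; v3 = False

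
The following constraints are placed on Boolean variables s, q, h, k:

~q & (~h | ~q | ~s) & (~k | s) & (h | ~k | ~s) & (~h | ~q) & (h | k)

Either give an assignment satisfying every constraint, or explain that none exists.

s = True; q = False; h = True; k = True

Unit clause (~q) forces q = False.
Set s = True.
Try h = False:
  (h | ~k | ~s) forces k = False.
  clause (h | k) is falsified — backtrack.
So h = True.
Set k = True.
Check each clause:
  (~q): ~q holds.
  (~h | ~q | ~s): ~q holds.
  (~k | s): s holds.
  (h | ~k | ~s): h holds.
  (~h | ~q): ~q holds.
  (h | k): h holds.
All clauses satisfied.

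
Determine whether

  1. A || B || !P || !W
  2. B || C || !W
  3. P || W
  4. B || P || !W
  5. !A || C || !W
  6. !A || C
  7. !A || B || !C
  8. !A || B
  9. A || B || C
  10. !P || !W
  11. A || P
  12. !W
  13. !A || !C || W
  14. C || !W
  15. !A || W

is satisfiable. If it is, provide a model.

A = False; W = False; B = False; P = True; C = True

Unit clause (!W) forces W = False.
In (!A || W) only !A is left, so A = False.
In (P || W) only P is left, so P = True.
Set B = False.
  then (A || B || C) forces C = True.
All clauses satisfied.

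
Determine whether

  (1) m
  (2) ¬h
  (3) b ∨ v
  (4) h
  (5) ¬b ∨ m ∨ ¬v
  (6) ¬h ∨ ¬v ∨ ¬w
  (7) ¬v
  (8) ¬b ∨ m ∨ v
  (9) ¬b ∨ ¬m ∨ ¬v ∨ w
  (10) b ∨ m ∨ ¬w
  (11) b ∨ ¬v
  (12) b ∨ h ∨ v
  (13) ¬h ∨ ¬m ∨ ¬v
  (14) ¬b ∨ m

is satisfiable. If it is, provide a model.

Case h = True:
  Clause (¬h) is falsified — contradiction.
Case h = False:
  Clause (h) is falsified — contradiction.
Both cases fail, so the formula is unsatisfiable.

Unsatisfiable — no assignment works.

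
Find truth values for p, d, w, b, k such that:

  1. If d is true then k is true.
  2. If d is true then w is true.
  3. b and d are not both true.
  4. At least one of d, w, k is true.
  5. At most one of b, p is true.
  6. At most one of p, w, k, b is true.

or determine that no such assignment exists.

p = False, d = False, w = False, b = False, k = True

  (1) d=F ⇒ k: vacuous ✓
  (2) d=F ⇒ w: vacuous ✓
  (3) b=F, d=F — not both ✓
  (4) {d, w, k}: 1 true — at least one ✓
  (5) {b, p}: 0 true — at most one ✓
  (6) {p, w, k, b}: 1 true — at most one ✓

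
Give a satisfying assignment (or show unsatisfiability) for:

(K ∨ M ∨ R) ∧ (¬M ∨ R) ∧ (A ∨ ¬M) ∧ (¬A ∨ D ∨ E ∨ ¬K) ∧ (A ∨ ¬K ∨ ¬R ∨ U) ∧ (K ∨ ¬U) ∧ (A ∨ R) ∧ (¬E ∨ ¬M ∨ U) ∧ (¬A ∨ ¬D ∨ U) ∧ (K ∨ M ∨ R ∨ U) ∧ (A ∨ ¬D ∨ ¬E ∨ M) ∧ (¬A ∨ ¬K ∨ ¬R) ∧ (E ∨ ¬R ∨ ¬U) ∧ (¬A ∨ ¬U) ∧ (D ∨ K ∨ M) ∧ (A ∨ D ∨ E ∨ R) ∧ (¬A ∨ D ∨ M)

K: False, A: True, M: True, U: False, D: False, R: True, E: False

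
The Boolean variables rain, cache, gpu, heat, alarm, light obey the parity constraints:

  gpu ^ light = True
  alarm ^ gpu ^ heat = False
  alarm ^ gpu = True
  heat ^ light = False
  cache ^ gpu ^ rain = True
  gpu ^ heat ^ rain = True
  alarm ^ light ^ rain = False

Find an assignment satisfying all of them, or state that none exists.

rain = False, cache = True, gpu = False, heat = True, alarm = True, light = True

gpu ^ light = F ^ T = True ✓
alarm ^ gpu ^ heat = T ^ F ^ T = False ✓
alarm ^ gpu = T ^ F = True ✓
heat ^ light = T ^ T = False ✓
cache ^ gpu ^ rain = T ^ F ^ F = True ✓
gpu ^ heat ^ rain = F ^ T ^ F = True ✓
alarm ^ light ^ rain = T ^ T ^ F = False ✓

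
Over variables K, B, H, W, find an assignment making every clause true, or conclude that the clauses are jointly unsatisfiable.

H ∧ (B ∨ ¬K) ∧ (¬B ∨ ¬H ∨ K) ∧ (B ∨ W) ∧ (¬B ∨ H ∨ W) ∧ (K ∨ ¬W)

Unit clause (H) forces H = True.
Try K = False:
  (¬B ∨ ¬H ∨ K) forces B = False.
  (B ∨ W) forces W = True.
  clause (K ∨ ¬W) is falsified — backtrack.
So K = True.
  then (B ∨ ¬K) forces B = True.
Set W = False.
Check each clause:
  (H): H holds.
  (B ∨ ¬K): B holds.
  (¬B ∨ ¬H ∨ K): K holds.
  (B ∨ W): B holds.
  (¬B ∨ H ∨ W): H holds.
  (K ∨ ¬W): K holds.
All clauses satisfied.

K = True; B = True; H = True; W = False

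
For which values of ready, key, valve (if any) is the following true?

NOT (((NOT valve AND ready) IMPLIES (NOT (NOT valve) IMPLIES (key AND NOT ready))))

Case valve = True: the formula becomes NOT ((False IMPLIES (key AND NOT ready))) = False.
Case valve = False: the formula becomes NOT ((ready IMPLIES True)) = False.
Both cases fail — unsatisfiable.

The formula is unsatisfiable.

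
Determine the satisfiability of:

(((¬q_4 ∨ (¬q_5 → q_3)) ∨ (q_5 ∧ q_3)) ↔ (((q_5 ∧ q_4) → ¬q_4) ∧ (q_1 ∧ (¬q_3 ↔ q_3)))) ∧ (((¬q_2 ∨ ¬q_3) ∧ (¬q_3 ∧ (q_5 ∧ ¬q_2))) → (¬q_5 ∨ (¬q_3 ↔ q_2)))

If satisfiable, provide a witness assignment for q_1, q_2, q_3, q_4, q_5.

q_1: False, q_2: False, q_3: False, q_4: True, q_5: False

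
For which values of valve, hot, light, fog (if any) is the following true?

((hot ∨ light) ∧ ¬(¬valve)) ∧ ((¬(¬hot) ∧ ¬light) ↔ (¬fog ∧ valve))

valve: True; hot: False; light: True; fog: True

  (hot ∨ light) ∧ ¬(¬valve) = True
    hot ∨ light = True
    ¬(¬valve) = True
      ¬valve = False
  (¬(¬hot) ∧ ¬light) ↔ (¬fog ∧ valve) = True
    ¬(¬hot) ∧ ¬light = False
      ¬(¬hot) = False
        ¬hot = True
      ¬light = False
    ¬fog ∧ valve = False
      ¬fog = False
Both conjuncts True, so the formula holds.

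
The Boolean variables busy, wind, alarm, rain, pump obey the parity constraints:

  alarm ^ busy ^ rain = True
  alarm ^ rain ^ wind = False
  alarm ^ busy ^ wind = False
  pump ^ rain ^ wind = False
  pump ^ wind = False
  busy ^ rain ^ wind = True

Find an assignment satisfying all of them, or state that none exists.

busy = False, wind = True, alarm = True, rain = False, pump = True

alarm ^ busy ^ rain = T ^ F ^ F = True ✓
alarm ^ rain ^ wind = T ^ F ^ T = False ✓
alarm ^ busy ^ wind = T ^ F ^ T = False ✓
pump ^ rain ^ wind = T ^ F ^ T = False ✓
pump ^ wind = T ^ T = False ✓
busy ^ rain ^ wind = F ^ F ^ T = True ✓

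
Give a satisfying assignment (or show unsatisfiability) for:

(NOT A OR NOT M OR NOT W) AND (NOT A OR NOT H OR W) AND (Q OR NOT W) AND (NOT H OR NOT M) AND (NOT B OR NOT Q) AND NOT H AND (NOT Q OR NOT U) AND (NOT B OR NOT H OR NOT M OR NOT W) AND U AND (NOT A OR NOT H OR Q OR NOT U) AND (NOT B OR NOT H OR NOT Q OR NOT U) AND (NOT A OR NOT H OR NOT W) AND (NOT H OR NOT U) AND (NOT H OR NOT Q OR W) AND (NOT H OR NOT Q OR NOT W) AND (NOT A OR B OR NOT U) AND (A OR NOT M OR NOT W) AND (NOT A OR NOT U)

W = False, U = True, H = False, B = True, A = False, M = True, Q = False

Unit clause (NOT H) forces H = False.
Unit clause (U) forces U = True.
In (NOT A OR NOT U) only NOT A is left, so A = False.
In (NOT Q OR NOT U) only NOT Q is left, so Q = False.
In (Q OR NOT W) only NOT W is left, so W = False.
Set B = True.
Set M = True.
All clauses satisfied.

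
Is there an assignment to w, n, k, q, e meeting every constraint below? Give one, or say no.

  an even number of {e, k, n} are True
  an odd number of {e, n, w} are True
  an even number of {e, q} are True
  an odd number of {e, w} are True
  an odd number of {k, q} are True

Unsatisfiable — no assignment works.

Adding constraints 1, 2, 3, 4, 5 mod 2: every variable appears an even number of times on the left, so the left side is 0.
But the right sides sum to 1 (mod 2). 0 ≠ 1 — the system is inconsistent.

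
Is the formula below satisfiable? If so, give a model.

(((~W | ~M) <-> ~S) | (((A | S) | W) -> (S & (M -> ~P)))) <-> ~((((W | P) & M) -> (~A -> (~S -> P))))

M = True, A = False, S = True, W = False, P = True

  (((~W | ~M) <-> ~S) | (((A | S) | W) -> (S & (M -> ~P)))) <-> ~((((W | P) & M) -> (~A -> (~S -> P)))) = True
    ((~W | ~M) <-> ~S) | (((A | S) | W) -> (S & (M -> ~P))) = False
      (~W | ~M) <-> ~S = False
        ~W | ~M = True
          ~W = True
          ~M = False
        ~S = False
      ((A | S) | W) -> (S & (M -> ~P)) = False
        (A | S) | W = True
          A | S = True
        S & (M -> ~P) = False
          M -> ~P = False
            ~P = False
    ~((((W | P) & M) -> (~A -> (~S -> P)))) = False
      ((W | P) & M) -> (~A -> (~S -> P)) = True
        (W | P) & M = True
          W | P = True
        ~A -> (~S -> P) = True
          ~A = True
          ~S -> P = True
            ~S = False
The formula evaluates to True.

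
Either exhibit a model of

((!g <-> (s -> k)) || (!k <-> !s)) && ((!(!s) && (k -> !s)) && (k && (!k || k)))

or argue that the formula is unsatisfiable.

Case k = True: the formula simplifies to (!g || s) && (!(!s) && !s).
  s = True: the conjunct !s is False.
  s = False: the conjunct !(!s) becomes !(!False) = False.
Case k = False: the conjunct k is False.
Both cases fail — unsatisfiable.

UNSATISFIABLE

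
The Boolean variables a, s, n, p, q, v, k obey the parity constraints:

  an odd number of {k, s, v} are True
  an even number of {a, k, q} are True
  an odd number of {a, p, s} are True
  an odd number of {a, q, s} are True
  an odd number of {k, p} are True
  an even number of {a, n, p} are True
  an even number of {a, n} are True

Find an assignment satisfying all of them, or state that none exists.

a = True, s = False, n = True, p = False, q = False, v = False, k = True

{k, s, v}: 1 true → odd ✓
{a, k, q}: 2 true → even ✓
{a, p, s}: 1 true → odd ✓
{a, q, s}: 1 true → odd ✓
{k, p}: 1 true → odd ✓
{a, n, p}: 2 true → even ✓
{a, n}: 2 true → even ✓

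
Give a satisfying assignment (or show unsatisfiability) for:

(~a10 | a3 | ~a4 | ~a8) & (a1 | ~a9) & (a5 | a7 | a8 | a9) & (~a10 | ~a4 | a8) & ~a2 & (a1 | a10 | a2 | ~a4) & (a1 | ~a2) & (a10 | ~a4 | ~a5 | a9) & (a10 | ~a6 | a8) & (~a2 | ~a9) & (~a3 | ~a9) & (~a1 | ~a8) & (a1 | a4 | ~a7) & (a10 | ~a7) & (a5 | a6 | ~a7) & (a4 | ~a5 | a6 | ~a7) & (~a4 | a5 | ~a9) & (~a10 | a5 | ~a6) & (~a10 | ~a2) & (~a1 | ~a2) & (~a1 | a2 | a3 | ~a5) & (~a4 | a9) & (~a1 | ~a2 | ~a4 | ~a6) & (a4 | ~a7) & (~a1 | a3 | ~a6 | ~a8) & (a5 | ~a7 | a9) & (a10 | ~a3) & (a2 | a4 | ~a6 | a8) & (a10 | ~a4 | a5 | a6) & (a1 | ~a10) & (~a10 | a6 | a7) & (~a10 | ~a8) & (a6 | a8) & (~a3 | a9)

Unit clause (~a2) forces a2 = False.
Try a1 = True:
  (~a1 | ~a8) forces a8 = False.
  (a6 | a8) forces a6 = True.
  (a10 | ~a6 | a8) forces a10 = True.
  (~a10 | ~a4 | a8) forces a4 = False.
  clause (a2 | a4 | ~a6 | a8) is falsified — backtrack.
So a1 = False.
  then (a1 | ~a9) forces a9 = False.
  then (~a4 | a9) forces a4 = False.
  then (a4 | ~a7) forces a7 = False.
  then (a1 | ~a10) forces a10 = False.
  then (~a3 | a9) forces a3 = False.
Set a5 = True.
Set a6 = True.
  then (a10 | ~a6 | a8) forces a8 = True.
All clauses satisfied.

a1: False, a2: False, a3: False, a4: False, a5: True, a6: True, a7: False, a8: True, a9: False, a10: False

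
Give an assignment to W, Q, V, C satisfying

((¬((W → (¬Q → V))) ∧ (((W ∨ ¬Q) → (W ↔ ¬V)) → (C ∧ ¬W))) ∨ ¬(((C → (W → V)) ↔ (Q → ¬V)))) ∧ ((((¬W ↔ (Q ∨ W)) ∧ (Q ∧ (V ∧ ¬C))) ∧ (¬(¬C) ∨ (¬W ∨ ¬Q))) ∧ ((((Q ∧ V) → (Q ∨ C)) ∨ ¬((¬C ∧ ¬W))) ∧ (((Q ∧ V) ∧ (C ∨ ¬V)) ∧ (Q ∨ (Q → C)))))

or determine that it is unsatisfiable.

Unsatisfiable — no assignment works.

Case Q = True: the formula simplifies to ¬(((C → (W → V)) ↔ ¬V)) ∧ (((¬W ∧ (V ∧ ¬C)) ∧ (¬(¬C) ∨ ¬W)) ∧ (V ∧ (C ∨ ¬V))).
  V = True: simplifies to ((¬W ∧ ¬C) ∧ (¬(¬C) ∨ ¬W)) ∧ C.
    C = True: the conjunct ¬C is False.
    C = False: the conjunct C is False.
  V = False: the conjunct V is False.
Case Q = False: the conjunct Q is False.
Both cases fail — unsatisfiable.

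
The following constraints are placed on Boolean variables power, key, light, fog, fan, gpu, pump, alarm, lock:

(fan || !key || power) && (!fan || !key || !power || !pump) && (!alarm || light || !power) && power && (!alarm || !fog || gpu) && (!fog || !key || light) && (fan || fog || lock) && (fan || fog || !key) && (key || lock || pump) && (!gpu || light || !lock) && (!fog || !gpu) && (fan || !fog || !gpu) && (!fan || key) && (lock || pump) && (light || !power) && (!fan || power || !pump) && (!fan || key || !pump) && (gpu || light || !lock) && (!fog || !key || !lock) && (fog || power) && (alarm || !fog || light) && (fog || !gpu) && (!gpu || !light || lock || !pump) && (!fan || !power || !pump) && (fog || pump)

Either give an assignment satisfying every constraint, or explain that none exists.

power = True, key = True, light = True, fog = True, fan = False, gpu = False, pump = True, alarm = False, lock = False

Unit clause (power) forces power = True.
In (light || !power) only light is left, so light = True.
Set key = True.
Try fog = False:
  (fan || fog || !key) forces fan = True.
  (!fan || !key || !power || !pump) forces pump = False.
  clause (fog || pump) is falsified — backtrack.
So fog = True.
  then (!fog || !gpu) forces gpu = False.
  then (!fog || !key || !lock) forces lock = False.
  then (!alarm || !fog || gpu) forces alarm = False.
  then (lock || pump) forces pump = True.
  then (!fan || !power || !pump) forces fan = False.
All clauses satisfied.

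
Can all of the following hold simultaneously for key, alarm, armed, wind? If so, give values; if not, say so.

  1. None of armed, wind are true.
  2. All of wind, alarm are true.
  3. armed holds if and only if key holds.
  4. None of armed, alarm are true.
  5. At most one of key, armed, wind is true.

Unsatisfiable

Case alarm = True:
  Constraint (4) is violated (alarm=T) — contradiction.
Case alarm = False:
  Constraint (2) is violated (alarm=F) — contradiction.
Both cases fail — unsatisfiable.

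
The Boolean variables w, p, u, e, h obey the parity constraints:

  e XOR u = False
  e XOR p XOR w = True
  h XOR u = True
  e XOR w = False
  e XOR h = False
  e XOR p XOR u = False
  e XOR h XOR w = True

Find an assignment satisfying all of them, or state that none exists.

No satisfying assignment exists.

Adding constraints 1, 3, 5 mod 2: every variable appears an even number of times on the left, so the left side is 0.
But the right sides sum to 1 (mod 2). 0 ≠ 1 — the system is inconsistent.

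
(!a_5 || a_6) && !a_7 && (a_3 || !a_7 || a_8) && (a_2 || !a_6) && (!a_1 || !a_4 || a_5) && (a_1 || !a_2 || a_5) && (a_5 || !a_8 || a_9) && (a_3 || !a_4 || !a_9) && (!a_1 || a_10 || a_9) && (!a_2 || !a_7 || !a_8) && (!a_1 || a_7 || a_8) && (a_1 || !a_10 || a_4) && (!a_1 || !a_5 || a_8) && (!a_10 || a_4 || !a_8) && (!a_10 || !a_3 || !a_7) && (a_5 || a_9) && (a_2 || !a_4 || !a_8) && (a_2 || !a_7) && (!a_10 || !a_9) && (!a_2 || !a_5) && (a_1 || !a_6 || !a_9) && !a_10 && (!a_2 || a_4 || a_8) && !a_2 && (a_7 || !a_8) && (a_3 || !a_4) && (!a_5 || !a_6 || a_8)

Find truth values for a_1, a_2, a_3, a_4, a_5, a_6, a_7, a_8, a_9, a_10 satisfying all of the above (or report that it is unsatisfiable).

a_1 = False; a_2 = False; a_3 = True; a_4 = True; a_5 = False; a_6 = False; a_7 = False; a_8 = False; a_9 = True; a_10 = False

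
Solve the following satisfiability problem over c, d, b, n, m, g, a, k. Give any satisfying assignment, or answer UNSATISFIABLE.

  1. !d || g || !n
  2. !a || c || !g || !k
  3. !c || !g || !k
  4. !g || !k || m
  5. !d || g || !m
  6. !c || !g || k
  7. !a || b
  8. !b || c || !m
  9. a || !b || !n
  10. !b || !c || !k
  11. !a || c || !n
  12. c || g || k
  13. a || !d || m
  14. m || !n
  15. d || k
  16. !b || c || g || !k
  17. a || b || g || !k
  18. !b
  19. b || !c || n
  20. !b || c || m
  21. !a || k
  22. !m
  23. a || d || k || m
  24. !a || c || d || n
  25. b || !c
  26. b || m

Case b = True:
  Clause (!b) is falsified — contradiction.
Case b = False:
  (!a || b) forces a = False.
  (!m) forces m = False.
  Clause (b || m) is falsified — contradiction.
Both cases fail, so the formula is unsatisfiable.

No satisfying assignment exists.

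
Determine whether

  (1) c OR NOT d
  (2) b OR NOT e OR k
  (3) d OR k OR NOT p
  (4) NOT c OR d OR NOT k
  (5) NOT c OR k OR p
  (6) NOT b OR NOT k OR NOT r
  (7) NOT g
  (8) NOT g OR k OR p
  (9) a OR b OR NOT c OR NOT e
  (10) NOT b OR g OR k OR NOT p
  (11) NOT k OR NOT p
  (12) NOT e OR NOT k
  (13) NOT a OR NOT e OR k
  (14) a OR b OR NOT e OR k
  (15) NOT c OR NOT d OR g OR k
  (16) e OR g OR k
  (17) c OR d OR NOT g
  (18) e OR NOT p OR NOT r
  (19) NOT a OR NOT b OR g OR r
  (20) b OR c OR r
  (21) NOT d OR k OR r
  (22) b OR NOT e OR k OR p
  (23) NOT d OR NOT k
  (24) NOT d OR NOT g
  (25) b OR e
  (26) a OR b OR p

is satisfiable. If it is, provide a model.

d = False, g = False, c = False, a = False, p = False, b = True, e = False, k = True, r = False

Unit clause (NOT g) forces g = False.
Try d = True:
  (c OR NOT d) forces c = True.
  (NOT c OR NOT d OR g OR k) forces k = True.
  clause (NOT d OR NOT k) is falsified — backtrack.
So d = False.
Try c = True:
  (NOT c OR d OR NOT k) forces k = False.
  (d OR k OR NOT p) forces p = False.
  clause (NOT c OR k OR p) is falsified — backtrack.
So c = False.
Set a = False.
Try p = True:
  (d OR k OR NOT p) forces k = True.
  clause (NOT k OR NOT p) is falsified — backtrack.
So p = False.
  then (a OR b OR p) forces b = True.
Set e = False.
  then (e OR g OR k) forces k = True.
  then (NOT b OR NOT k OR NOT r) forces r = False.
All clauses satisfied.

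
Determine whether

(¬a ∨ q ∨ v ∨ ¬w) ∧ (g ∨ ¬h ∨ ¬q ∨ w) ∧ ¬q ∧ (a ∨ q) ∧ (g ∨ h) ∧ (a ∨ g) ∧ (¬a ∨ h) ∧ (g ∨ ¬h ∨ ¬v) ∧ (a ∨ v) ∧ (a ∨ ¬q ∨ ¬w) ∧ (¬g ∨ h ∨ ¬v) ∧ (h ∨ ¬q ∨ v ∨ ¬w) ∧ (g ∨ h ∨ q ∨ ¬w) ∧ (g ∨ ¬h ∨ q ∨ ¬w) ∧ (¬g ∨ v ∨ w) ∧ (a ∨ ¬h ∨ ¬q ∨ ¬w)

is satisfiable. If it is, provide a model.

g=F; a=T; w=F; h=T; q=F; v=F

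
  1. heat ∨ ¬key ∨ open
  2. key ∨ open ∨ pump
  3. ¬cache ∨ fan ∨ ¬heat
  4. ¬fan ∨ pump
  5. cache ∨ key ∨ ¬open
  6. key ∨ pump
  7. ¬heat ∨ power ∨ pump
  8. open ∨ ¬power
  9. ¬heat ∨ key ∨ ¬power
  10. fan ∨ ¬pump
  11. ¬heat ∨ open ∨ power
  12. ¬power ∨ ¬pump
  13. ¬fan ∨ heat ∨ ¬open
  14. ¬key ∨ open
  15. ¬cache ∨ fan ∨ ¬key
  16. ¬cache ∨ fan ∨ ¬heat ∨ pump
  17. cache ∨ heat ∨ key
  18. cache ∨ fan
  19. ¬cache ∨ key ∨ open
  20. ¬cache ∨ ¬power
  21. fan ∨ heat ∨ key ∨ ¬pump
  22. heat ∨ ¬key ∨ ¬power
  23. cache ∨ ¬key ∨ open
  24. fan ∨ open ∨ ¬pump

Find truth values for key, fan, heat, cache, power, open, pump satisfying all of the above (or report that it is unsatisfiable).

key: True, fan: True, heat: True, cache: False, power: False, open: True, pump: True

Set key = True.
  then (¬key ∨ open) forces open = True.
Set fan = True.
  then (¬fan ∨ pump) forces pump = True.
  then (¬power ∨ ¬pump) forces power = False.
  then (¬fan ∨ heat ∨ ¬open) forces heat = True.
Set cache = False.
All clauses satisfied.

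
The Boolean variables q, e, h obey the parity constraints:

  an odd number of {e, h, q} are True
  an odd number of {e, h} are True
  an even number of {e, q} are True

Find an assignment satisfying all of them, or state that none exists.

q = False, e = False, h = True

{e, h, q}: 1 true → odd ✓
{e, h}: 1 true → odd ✓
{e, q}: 0 true → even ✓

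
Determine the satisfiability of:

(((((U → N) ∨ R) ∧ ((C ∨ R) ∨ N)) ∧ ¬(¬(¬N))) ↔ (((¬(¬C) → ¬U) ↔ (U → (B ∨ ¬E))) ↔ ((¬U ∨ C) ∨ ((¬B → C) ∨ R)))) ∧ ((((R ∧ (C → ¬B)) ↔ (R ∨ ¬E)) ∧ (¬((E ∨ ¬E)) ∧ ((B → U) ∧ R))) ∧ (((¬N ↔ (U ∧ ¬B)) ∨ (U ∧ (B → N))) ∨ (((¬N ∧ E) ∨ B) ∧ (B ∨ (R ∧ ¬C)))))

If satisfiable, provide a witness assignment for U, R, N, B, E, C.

Unsatisfiable — no assignment works.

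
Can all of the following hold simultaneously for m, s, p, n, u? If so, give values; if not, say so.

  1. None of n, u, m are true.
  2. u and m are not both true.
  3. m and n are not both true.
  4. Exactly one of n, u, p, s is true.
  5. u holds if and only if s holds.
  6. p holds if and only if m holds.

Case m = True:
  Constraint (1) is violated (m=T) — contradiction.
Case m = False:
  (1) forces n = False.
  (1) forces u = False.
  (5) with u=F forces s = False.
  (4) with n=F, u=F, s=F forces p = True.
  Constraint (6) is violated (p=T, m=F) — contradiction.
Both cases fail — unsatisfiable.

No satisfying assignment exists.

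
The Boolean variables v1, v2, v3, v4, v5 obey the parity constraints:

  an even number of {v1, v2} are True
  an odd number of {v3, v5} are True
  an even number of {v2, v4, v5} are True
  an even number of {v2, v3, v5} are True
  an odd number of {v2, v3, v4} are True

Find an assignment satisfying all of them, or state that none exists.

v1=T, v2=T, v3=F, v4=F, v5=T

{v1, v2}: 2 true → even ✓
{v3, v5}: 1 true → odd ✓
{v2, v4, v5}: 2 true → even ✓
{v2, v3, v5}: 2 true → even ✓
{v2, v3, v4}: 1 true → odd ✓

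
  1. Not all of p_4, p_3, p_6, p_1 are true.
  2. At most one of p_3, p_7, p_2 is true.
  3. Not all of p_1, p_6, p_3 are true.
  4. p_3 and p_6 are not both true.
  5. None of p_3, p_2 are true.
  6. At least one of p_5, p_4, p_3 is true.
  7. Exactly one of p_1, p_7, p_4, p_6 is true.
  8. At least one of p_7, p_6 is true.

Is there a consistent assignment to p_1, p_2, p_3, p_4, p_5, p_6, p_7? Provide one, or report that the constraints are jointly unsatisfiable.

p_1: False; p_2: False; p_3: False; p_4: False; p_5: True; p_6: False; p_7: True

  (1) {p_4, p_3, p_6, p_1}: 0/4 true — not all ✓
  (2) {p_3, p_7, p_2}: 1 true — at most one ✓
  (3) {p_1, p_6, p_3}: 0/3 true — not all ✓
  (4) p_3=F, p_6=F — not both ✓
  (5) {p_3, p_2}: 0 true — none ✓
  (6) {p_5, p_4, p_3}: 1 true — at least one ✓
  (7) {p_1, p_7, p_4, p_6}: 1 true — exactly one ✓
  (8) {p_7, p_6}: 1 true — at least one ✓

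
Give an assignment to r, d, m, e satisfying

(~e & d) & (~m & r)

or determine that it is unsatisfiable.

r: True, d: True, m: False, e: False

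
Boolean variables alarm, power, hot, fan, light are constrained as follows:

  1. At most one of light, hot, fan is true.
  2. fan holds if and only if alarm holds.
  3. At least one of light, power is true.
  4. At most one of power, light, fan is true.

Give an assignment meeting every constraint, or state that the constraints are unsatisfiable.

alarm = False, power = False, hot = False, fan = False, light = True

  (1) {light, hot, fan}: 1 true — at most one ✓
  (2) fan=F, alarm=F — same ✓
  (3) {light, power}: 1 true — at least one ✓
  (4) {power, light, fan}: 1 true — at most one ✓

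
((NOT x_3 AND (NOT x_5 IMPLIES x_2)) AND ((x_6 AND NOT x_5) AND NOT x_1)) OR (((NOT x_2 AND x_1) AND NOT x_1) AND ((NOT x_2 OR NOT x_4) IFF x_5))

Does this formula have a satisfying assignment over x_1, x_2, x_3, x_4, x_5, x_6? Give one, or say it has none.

x_1=F, x_2=T, x_3=F, x_4=F, x_5=F, x_6=T

  ((NOT x_3 AND (NOT x_5 IMPLIES x_2)) AND ((x_6 AND NOT x_5) AND NOT x_1)) OR (((NOT x_2 AND x_1) AND NOT x_1) AND ((NOT x_2 OR NOT x_4) IFF x_5)) = True
    (NOT x_3 AND (NOT x_5 IMPLIES x_2)) AND ((x_6 AND NOT x_5) AND NOT x_1) = True
      NOT x_3 AND (NOT x_5 IMPLIES x_2) = True
        NOT x_3 = True
        NOT x_5 IMPLIES x_2 = True
          NOT x_5 = True
      (x_6 AND NOT x_5) AND NOT x_1 = True
        x_6 AND NOT x_5 = True
          NOT x_5 = True
        NOT x_1 = True
    ((NOT x_2 AND x_1) AND NOT x_1) AND ((NOT x_2 OR NOT x_4) IFF x_5) = False
      (NOT x_2 AND x_1) AND NOT x_1 = False
        NOT x_2 AND x_1 = False
          NOT x_2 = False
        NOT x_1 = True
      (NOT x_2 OR NOT x_4) IFF x_5 = False
        NOT x_2 OR NOT x_4 = True
          NOT x_2 = False
          NOT x_4 = True
The formula evaluates to True.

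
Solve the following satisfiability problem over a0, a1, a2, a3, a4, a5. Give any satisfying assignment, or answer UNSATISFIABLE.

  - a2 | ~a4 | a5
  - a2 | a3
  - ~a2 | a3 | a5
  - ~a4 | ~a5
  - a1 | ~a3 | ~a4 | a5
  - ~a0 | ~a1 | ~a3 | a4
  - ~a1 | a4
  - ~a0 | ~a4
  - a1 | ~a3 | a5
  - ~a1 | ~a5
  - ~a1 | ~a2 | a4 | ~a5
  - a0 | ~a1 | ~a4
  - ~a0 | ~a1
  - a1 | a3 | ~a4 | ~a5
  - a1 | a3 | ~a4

Set a0 = True.
  then (~a0 | ~a4) forces a4 = False.
  then (~a0 | ~a1) forces a1 = False.
Set a2 = False.
  then (a2 | a3) forces a3 = True.
  then (a1 | ~a3 | a5) forces a5 = True.
All clauses satisfied.

a0: True, a1: False, a2: False, a3: True, a4: False, a5: True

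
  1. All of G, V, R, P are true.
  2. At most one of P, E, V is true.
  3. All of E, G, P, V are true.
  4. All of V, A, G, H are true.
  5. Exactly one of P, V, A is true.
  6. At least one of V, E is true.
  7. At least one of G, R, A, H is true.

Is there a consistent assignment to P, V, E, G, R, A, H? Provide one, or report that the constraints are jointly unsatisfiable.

No satisfying assignment exists.

Case P = True:
  (1) forces G = True.
  (1) forces V = True.
  Constraint (2) is violated (P=T, V=T) — contradiction.
Case P = False:
  Constraint (1) is violated (P=F) — contradiction.
Both cases fail — unsatisfiable.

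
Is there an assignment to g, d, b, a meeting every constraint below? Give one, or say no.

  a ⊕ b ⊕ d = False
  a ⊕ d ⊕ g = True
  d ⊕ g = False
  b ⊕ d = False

Adding constraints 1, 2, 3, 4 mod 2: every variable appears an even number of times on the left, so the left side is 0.
But the right sides sum to 1 (mod 2). 0 ≠ 1 — the system is inconsistent.

Unsatisfiable — no assignment works.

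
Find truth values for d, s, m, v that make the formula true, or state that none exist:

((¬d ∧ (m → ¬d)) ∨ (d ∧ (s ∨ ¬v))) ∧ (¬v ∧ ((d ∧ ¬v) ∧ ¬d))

The formula is unsatisfiable.

Case d = True: the conjunct ¬d is False.
Case d = False: the conjunct d is False.
Both cases fail — unsatisfiable.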